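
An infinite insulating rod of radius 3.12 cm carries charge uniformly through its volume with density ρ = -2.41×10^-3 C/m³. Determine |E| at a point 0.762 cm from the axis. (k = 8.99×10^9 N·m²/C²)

Choose a coaxial cylinder of radius r = 0.762 cm (arbitrary length L) as the Gaussian surface (r < R).
Charge inside radius r per length L is ρ·πr²·L, so λ_enc = ρπr² = -4.396×10^-7 C/m.
Applying ∮E·dA = Q_enc/ε₀ with the end caps contributing no flux:
E = 2k|λ_enc|/r = 2(8.99×10^9)(4.396×10^-7)/(0.00762) = 1.04×10^6 N/C.

|E| = 1.04×10^6 V/m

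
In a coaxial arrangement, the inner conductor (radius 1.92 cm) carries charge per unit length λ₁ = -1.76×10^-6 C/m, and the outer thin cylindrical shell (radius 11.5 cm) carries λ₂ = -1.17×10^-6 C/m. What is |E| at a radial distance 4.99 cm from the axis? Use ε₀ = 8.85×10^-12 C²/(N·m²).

Take a coaxial cylindrical Gaussian surface of radius r = 4.99 cm and length L (between the conductors, 1.92 cm < r < 11.5 cm).
The shell at 11.5 cm lies outside the Gaussian surface, so λ_enc = λ₁ = -1.76×10^-6 C/m.
Gauss's law: E·2πrL = λ_enc L/ε₀.
E = |λ_enc|/(2πε₀r) = (1.76×10^-6)/(2π·8.85×10^-12·0.0499) = 6.34×10^5 N/C.

6.34e5 N/C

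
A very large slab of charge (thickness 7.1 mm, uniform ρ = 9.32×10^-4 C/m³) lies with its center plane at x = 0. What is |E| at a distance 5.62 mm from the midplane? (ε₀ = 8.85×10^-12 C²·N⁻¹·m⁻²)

The point |x| = 5.62 mm lies outside the slab (half-thickness 0.00355 m). A symmetric pillbox spanning the full slab encloses Q_enc = ρ·d·A.
Flux = 2EA ⇒ E = |ρ|d/(2ε₀), independent of distance outside.
E = (9.32×10^-4)(0.0071)/(2·8.85×10^-12) = 3.74×10^5 N/C.

|E| = 3.74e5 V/m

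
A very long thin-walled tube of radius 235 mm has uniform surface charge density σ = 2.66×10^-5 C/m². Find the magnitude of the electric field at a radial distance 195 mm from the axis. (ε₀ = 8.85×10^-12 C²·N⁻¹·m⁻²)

Coaxial Gaussian cylinder, radius r = 195 mm, length L (r < 235 mm, inside the shell).
No charge is enclosed, so Gauss's law gives E·2πrL = 0 ⇒ E = 0.

|E| = 0 N/C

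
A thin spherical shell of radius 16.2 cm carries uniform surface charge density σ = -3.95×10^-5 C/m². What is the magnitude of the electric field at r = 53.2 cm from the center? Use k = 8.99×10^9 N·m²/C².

Symmetry ⇒ E = E(r) r̂. Gaussian sphere of radius r = 53.2 cm (r > 16.2 cm).
The entire shell is enclosed: Q_enc = σ·4πR² = (-3.95×10^-5)·4π·(0.162)² = -1.303×10^-5 C.
Applying ∮E·dA = Q_enc/ε₀ with Φ = E(4πr²):
E = k|Q_enc|/r² = (8.99×10^9)(1.303×10^-5)/(0.532)² = 4.14×10^5 N/C.

|E| ≈ 4.14×10^5 N/C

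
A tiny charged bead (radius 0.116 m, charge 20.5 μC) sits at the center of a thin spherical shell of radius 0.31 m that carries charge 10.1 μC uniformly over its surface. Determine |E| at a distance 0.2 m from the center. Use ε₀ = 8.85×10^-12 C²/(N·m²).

Symmetry ⇒ E = E(r) r̂. Gaussian sphere of radius r = 0.2 m (between the bodies, 0.116 m < r < 0.31 m).
Only the inner charge is enclosed; the outer shell contributes nothing inside itself. Q_enc = 20.5 μC = 2.05e-5 C.
Applying ∮E·dA = Q_enc/ε₀ with Φ = E(4πr²):
E = |Q_enc|/(4πε₀r²) = (2.05×10^-5)/(4π·8.85×10^-12·(0.2)²) = 4.61e6 N/C.

E = 4.61×10^6 V/m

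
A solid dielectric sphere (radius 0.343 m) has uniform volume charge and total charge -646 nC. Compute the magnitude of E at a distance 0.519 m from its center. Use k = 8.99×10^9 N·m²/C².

|E| = 2.16×10^4 N/C

Take a concentric spherical Gaussian surface of radius r = 0.519 m (r > R, so the entire charge is enclosed).
Q_enc = -646 nC = -6.46×10^-7 C.
By Gauss's law, ∮E·dA = E·4πr² = Q_enc/ε₀.
E = k|Q_enc|/r² = (8.99×10^9)(6.46×10^-7)/(0.519)² = 2.16×10^4 N/C.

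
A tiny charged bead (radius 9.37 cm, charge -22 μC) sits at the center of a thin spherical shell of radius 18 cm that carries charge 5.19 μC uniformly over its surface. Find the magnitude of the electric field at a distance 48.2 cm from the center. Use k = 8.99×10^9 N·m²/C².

Take a concentric spherical Gaussian surface of radius r = 48.2 cm (r > 18 cm, enclosing both).
Q_enc = (-22 μC) + (5.19 μC) = -1.681×10^-5 C.
Applying ∮E·dA = Q_enc/ε₀ with Φ = E(4πr²):
E = k|Q_enc|/r² = (8.99×10^9)(1.681e-5)/(0.482)² = 6.50×10^5 N/C.

|E| ≈ 6.50×10^5 N/C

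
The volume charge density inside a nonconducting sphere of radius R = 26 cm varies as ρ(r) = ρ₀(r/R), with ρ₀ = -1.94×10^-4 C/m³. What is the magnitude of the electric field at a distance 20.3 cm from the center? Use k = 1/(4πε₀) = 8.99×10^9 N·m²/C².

Symmetry ⇒ E = E(r) r̂. Gaussian sphere of radius r = 20.3 cm (r < R).
Q_enc = ∫₀^r ρ(r')·4πr'² dr' = (4πρ₀/R) ∫₀^r r'^3 dr' = 4πρ₀ r^4/(4·R) = -3.981×10^-6 C.
Applying ∮E·dA = Q_enc/ε₀ with Φ = E(4πr²):
E = k|Q_enc|/r² = (8.99×10^9)(3.981×10^-6)/(0.203)² = 8.68×10^5 N/C.

|E| ≈ 8.68e5 V/m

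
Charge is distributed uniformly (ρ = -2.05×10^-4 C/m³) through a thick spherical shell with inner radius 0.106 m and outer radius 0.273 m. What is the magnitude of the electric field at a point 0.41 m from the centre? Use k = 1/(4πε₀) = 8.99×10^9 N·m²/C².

Use a concentric Gaussian sphere at r = 0.41 m (r > 0.273 m, enclosing the whole shell).
Q_enc = ρ·(4π/3)(b³ − a³) = (-2.05×10^-4)·(4π/3)·((0.273)³ − (0.106)³) = -1.645e-5 C.
Gauss's law: E·4πr² = Q_enc/ε₀.
E = k|Q_enc|/r² = (8.99×10^9)(1.645×10^-5)/(0.41)² = 8.80e5 N/C.

E = 8.80e5 V/m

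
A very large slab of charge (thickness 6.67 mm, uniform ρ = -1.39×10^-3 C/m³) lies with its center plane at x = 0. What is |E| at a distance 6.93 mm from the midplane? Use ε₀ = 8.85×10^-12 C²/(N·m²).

The point |x| = 6.93 mm lies outside the slab (half-thickness 0.003335 m). A symmetric pillbox spanning the full slab encloses Q_enc = ρ·d·A.
Flux = 2EA ⇒ E = |ρ|d/(2ε₀), independent of distance outside.
E = (1.39×10^-3)(0.00667)/(2·8.85×10^-12) = 5.24×10^5 N/C.

E ≈ 5.24×10^5 N/C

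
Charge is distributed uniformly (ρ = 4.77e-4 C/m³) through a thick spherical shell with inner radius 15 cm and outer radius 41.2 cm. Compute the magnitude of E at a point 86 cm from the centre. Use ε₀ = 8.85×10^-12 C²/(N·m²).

E = 1.62×10^6 N/C

Symmetry ⇒ E = E(r) r̂. Gaussian sphere of radius r = 86 cm (r > 41.2 cm, enclosing the whole shell).
Q_enc = ρ·(4π/3)(b³ − a³) = (4.77×10^-4)·(4π/3)·((0.412)³ − (0.15)³) = 1.33e-4 C.
Gauss's law: E·4πr² = Q_enc/ε₀.
E = |Q_enc|/(4πε₀r²) = (1.33e-4)/(4π·8.85×10^-12·(0.86)²) = 1.62×10^6 N/C.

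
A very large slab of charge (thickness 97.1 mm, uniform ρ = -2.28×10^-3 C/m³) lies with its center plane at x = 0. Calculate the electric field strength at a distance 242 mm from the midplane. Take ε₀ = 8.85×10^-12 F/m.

E ≈ 1.25×10^7 V/m

The point |x| = 242 mm lies outside the slab (half-thickness 0.04855 m). A symmetric pillbox spanning the full slab encloses Q_enc = ρ·d·A.
Flux = 2EA ⇒ E = |ρ|d/(2ε₀), independent of distance outside.
E = (2.28×10^-3)(0.0971)/(2·8.85×10^-12) = 1.25×10^7 N/C.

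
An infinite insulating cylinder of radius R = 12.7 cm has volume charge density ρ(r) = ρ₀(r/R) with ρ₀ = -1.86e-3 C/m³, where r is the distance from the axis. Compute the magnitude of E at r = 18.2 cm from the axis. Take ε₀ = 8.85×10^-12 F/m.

6.21×10^6 V/m

By cylindrical symmetry E is radial; use a coaxial Gaussian cylinder of radius 18.2 cm and length L (r > R, full charge per length enclosed).
λ_enc = 2π ∫₀^R ρ₀(r'/R)^1 r' dr' = 2πρ₀R²/3 = -6.283e-5 C/m.
Applying ∮E·dA = Q_enc/ε₀ with the end caps contributing no flux:
E = |λ_enc|/(2πε₀r) = (6.283e-5)/(2π·8.85×10^-12·0.182) = 6.21×10^6 N/C.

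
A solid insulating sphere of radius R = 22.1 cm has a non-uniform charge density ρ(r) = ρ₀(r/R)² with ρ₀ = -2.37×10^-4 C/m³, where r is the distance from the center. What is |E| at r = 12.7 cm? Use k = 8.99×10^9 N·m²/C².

E ≈ 2.25×10^5 N/C

By spherical symmetry E is radial; choose a Gaussian sphere of radius r = 12.7 cm (r < R).
Q_enc = ∫₀^r ρ(r')·4πr'² dr' = (4πρ₀/R²) ∫₀^r r'^4 dr' = 4πρ₀ r^5/(5·R²) = -4.029e-7 C.
Applying ∮E·dA = Q_enc/ε₀ with Φ = E(4πr²):
E = k|Q_enc|/r² = (8.99×10^9)(4.029×10^-7)/(0.127)² = 2.25×10^5 N/C.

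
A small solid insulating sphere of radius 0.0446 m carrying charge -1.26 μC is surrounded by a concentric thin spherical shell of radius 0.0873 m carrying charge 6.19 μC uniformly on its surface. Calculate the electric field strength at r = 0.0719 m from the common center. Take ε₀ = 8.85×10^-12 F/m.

E = 2.19e6 V/m

Symmetry ⇒ E = E(r) r̂. Gaussian sphere of radius r = 0.0719 m (between the bodies, 0.0446 m < r < 0.0873 m).
Only the inner charge is enclosed; the outer shell contributes nothing inside itself. Q_enc = -1.26 μC = -1.26e-6 C.
Since E is radial and uniform over the Gaussian sphere, Φ = E·4πr² = Q_enc/ε₀.
E = |Q_enc|/(4πε₀r²) = (1.26×10^-6)/(4π·8.85×10^-12·(0.0719)²) = 2.19×10^6 N/C.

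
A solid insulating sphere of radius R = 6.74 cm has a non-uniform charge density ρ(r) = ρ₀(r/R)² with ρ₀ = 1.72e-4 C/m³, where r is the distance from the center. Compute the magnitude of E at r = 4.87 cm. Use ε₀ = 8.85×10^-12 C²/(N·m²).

9.88×10^4 N/C

Symmetry ⇒ E = E(r) r̂. Gaussian sphere of radius r = 4.87 cm (r < R).
Q_enc = ∫₀^r ρ(r')·4πr'² dr' = (4πρ₀/R²) ∫₀^r r'^4 dr' = 4πρ₀ r^5/(5·R²) = 2.607×10^-8 C.
By Gauss's law, ∮E·dA = E·4πr² = Q_enc/ε₀.
E = |Q_enc|/(4πε₀r²) = (2.607×10^-8)/(4π·8.85×10^-12·(0.0487)²) = 9.88×10^4 N/C.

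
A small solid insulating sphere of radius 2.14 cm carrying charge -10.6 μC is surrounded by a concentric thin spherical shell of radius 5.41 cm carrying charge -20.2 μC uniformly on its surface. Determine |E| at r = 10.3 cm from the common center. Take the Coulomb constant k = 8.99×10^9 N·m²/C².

|E| = 2.61×10^7 V/m

Use a concentric Gaussian sphere at r = 10.3 cm (r > 5.41 cm, enclosing both).
Q_enc = (-10.6 μC) + (-20.2 μC) = -3.08×10^-5 C.
Gauss's law: E·4πr² = Q_enc/ε₀.
E = k|Q_enc|/r² = (8.99×10^9)(3.08e-5)/(0.103)² = 2.61×10^7 N/C.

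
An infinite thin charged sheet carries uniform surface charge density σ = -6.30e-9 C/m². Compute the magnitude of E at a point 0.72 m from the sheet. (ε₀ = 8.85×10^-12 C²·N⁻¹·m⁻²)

The symmetry is planar: E is normal to the sheet and the same magnitude on both sides. Take a pillbox straddling the sheet with end-cap area A.
Only the two end caps contribute flux: Φ = 2EA. With Q_enc = σA, Gauss's law gives E = |σ|/(2ε₀).
E = |σ|/(2ε₀) = (6.30×10^-9)/(2·8.85×10^-12) = 356 N/C.

E = 356 N/C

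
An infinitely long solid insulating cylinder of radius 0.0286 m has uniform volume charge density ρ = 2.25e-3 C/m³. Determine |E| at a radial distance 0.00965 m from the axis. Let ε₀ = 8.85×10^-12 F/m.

By cylindrical symmetry E is radial; use a coaxial Gaussian cylinder of radius 0.00965 m and length L (r < R).
Charge inside radius r per length L is ρ·πr²·L, so λ_enc = ρπr² = 6.582×10^-7 C/m.
Applying ∮E·dA = Q_enc/ε₀ with the end caps contributing no flux:
E = |λ_enc|/(2πε₀r) = (6.582e-7)/(2π·8.85×10^-12·0.00965) = 1.23×10^6 N/C.

E = 1.23e6 N/C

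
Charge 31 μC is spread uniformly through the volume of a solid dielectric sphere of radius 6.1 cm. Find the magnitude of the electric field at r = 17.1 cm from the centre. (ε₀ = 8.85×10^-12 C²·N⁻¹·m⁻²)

E ≈ 9.53e6 N/C

Symmetry ⇒ E = E(r) r̂. Gaussian sphere of radius r = 17.1 cm (r > R, so the entire charge is enclosed).
Q_enc = 31 μC = 3.10×10^-5 C.
Since E is radial and uniform over the Gaussian sphere, Φ = E·4πr² = Q_enc/ε₀.
E = |Q_enc|/(4πε₀r²) = (3.10e-5)/(4π·8.85×10^-12·(0.171)²) = 9.53×10^6 N/C.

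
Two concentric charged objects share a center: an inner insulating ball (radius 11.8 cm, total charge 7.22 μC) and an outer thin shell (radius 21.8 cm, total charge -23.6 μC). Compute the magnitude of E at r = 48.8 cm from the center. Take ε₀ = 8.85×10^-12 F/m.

Use a concentric Gaussian sphere at r = 48.8 cm (r > 21.8 cm, enclosing both).
Q_enc = (7.22 μC) + (-23.6 μC) = -1.638×10^-5 C.
Applying ∮E·dA = Q_enc/ε₀ with Φ = E(4πr²):
E = |Q_enc|/(4πε₀r²) = (1.638×10^-5)/(4π·8.85×10^-12·(0.488)²) = 6.18e5 N/C.

6.18e5 V/m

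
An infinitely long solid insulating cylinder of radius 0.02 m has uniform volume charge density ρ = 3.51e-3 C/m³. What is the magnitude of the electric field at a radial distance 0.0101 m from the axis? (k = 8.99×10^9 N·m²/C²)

Coaxial Gaussian cylinder, radius r = 0.0101 m, length L (r < R).
Enclosed charge per unit length: λ_enc = ρ·πr² = (3.51e-3)π(0.0101)² = 1.125×10^-6 C/m.
By Gauss's law (flux through the curved wall only), E·2πrL = λ_enc L/ε₀.
E = 2k|λ_enc|/r = 2(8.99×10^9)(1.125×10^-6)/(0.0101) = 2.00×10^6 N/C.

2.00×10^6 N/C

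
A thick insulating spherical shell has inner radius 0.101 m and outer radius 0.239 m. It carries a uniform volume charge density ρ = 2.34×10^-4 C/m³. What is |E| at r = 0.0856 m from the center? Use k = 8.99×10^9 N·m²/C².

E = 0 (no enclosed charge)

Take a concentric spherical Gaussian surface of radius r = 0.0856 m (r < 0.101 m, inside the empty cavity).
Q_enc = 0 (all charge lies at larger r); Gauss's law gives E = 0.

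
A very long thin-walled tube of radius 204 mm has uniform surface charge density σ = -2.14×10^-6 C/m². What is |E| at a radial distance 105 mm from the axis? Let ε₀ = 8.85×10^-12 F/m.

Choose a coaxial cylinder of radius r = 105 mm (arbitrary length L) as the Gaussian surface (r < 204 mm, inside the shell).
All the surface charge lies outside this cylinder: Q_enc = 0, hence E = 0.

|E| = 0 V/m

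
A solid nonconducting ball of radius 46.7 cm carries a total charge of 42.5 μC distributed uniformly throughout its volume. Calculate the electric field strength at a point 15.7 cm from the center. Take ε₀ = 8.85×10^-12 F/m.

|E| ≈ 5.89×10^5 N/C

Take a concentric spherical Gaussian surface of radius r = 15.7 cm (r < R).
For a uniform sphere the enclosed fraction is (r/R)³, so Q_enc = (42.5 μC)(0.157/0.467)³ = 1.615×10^-6 C.
Since E is radial and uniform over the Gaussian sphere, Φ = E·4πr² = Q_enc/ε₀.
E = |Q_enc|/(4πε₀r²) = (1.615×10^-6)/(4π·8.85×10^-12·(0.157)²) = 5.89×10^5 N/C.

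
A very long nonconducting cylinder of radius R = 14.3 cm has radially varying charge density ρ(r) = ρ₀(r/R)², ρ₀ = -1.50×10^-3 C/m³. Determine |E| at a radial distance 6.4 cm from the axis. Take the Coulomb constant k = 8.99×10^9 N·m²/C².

Take a coaxial cylindrical Gaussian surface of radius r = 6.4 cm and length L (r < R).
λ_enc = ∫₀^r ρ(r')·2πr' dr' = (2πρ₀/R²)·r^4/4 = -1.933e-6 C/m.
Gauss's law: E·2πrL = λ_enc L/ε₀.
E = 2k|λ_enc|/r = 2(8.99×10^9)(1.933×10^-6)/(0.064) = 5.43×10^5 N/C.

E ≈ 5.43×10^5 N/C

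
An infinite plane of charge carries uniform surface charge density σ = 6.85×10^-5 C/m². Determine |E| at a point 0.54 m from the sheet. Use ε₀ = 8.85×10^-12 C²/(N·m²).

|E| ≈ 3.87e6 V/m

Choose a cylindrical pillbox piercing the sheet, end faces (area A) parallel to it.
Only the two end caps contribute flux: Φ = 2EA. With Q_enc = σA, Gauss's law gives E = |σ|/(2ε₀).
E = |σ|/(2ε₀) = (6.85×10^-5)/(2·8.85×10^-12) = 3.87×10^6 N/C.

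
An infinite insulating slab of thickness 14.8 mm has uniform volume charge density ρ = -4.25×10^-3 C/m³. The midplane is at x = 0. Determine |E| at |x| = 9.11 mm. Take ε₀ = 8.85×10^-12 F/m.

|E| = 3.55×10^6 V/m

The point |x| = 9.11 mm lies outside the slab (half-thickness 0.0074 m). A symmetric pillbox spanning the full slab encloses Q_enc = ρ·d·A.
Flux = 2EA ⇒ E = |ρ|d/(2ε₀), independent of distance outside.
E = (4.25×10^-3)(0.0148)/(2·8.85×10^-12) = 3.55×10^6 N/C.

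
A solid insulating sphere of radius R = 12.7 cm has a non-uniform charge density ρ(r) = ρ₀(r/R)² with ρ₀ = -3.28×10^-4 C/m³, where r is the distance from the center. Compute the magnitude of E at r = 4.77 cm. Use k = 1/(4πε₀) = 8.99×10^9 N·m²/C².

Symmetry ⇒ E = E(r) r̂. Gaussian sphere of radius r = 4.77 cm (r < R).
Q_enc = ∫₀^r ρ(r')·4πr'² dr' = (4πρ₀/R²) ∫₀^r r'^4 dr' = 4πρ₀ r^5/(5·R²) = -1.262×10^-8 C.
By Gauss's law, ∮E·dA = E·4πr² = Q_enc/ε₀.
E = k|Q_enc|/r² = (8.99×10^9)(1.262×10^-8)/(0.0477)² = 4.99×10^4 N/C.

E = 4.99×10^4 N/C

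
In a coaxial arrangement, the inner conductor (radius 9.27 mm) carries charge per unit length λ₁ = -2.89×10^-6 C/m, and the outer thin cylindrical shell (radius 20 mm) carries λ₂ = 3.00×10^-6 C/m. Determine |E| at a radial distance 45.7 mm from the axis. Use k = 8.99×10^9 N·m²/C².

|E| ≈ 4.33×10^4 N/C

Take a coaxial cylindrical Gaussian surface of radius r = 45.7 mm and length L (r > 20 mm, enclosing both).
λ_enc = λ₁ + λ₂ = (-2.89×10^-6) + (3.00×10^-6) = 1.10×10^-7 C/m.
Since E is radial and uniform over the curved surface, Φ = E·2πrL = Q_enc/ε₀ = λ_enc L/ε₀.
E = 2k|λ_enc|/r = 2(8.99×10^9)(1.10×10^-7)/(0.0457) = 4.33e4 N/C.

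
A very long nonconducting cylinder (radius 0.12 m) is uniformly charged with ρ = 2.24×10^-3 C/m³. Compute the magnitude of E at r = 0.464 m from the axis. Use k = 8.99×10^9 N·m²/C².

3.93e6 N/C

Choose a coaxial cylinder of radius r = 0.464 m (arbitrary length L) as the Gaussian surface (r > 0.12 m, full cross-section enclosed).
λ_enc = ρ·πR² = (2.24e-3)π(0.12)² = 1.013×10^-4 C/m.
Since E is radial and uniform over the curved surface, Φ = E·2πrL = Q_enc/ε₀ = λ_enc L/ε₀.
E = 2k|λ_enc|/r = 2(8.99×10^9)(1.013×10^-4)/(0.464) = 3.93×10^6 N/C.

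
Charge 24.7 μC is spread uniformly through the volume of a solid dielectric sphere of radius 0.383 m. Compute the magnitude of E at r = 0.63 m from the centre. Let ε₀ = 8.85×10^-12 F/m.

Use a concentric Gaussian sphere at r = 0.63 m (r > R, so the entire charge is enclosed).
Q_enc = 24.7 μC = 2.47×10^-5 C.
By Gauss's law, ∮E·dA = E·4πr² = Q_enc/ε₀.
E = |Q_enc|/(4πε₀r²) = (2.47×10^-5)/(4π·8.85×10^-12·(0.63)²) = 5.60×10^5 N/C.

|E| ≈ 5.60×10^5 V/m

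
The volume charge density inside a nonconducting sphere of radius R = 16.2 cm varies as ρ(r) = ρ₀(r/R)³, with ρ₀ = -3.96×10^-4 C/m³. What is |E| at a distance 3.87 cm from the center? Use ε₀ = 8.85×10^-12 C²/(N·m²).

|E| = 3.93×10^3 V/m

By spherical symmetry E is radial; choose a Gaussian sphere of radius r = 3.87 cm (r < R).
Integrate the density: Q_enc = 4π ∫₀^r ρ₀(r'/R)^3 r'² dr' = 4πρ₀ r^6/(6·R³) = -6.554e-10 C.
Applying ∮E·dA = Q_enc/ε₀ with Φ = E(4πr²):
E = |Q_enc|/(4πε₀r²) = (6.554×10^-10)/(4π·8.85×10^-12·(0.0387)²) = 3.93e3 N/C.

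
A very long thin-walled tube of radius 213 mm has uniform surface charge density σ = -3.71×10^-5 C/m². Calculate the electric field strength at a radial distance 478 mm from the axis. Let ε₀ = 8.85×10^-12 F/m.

Take a coaxial cylindrical Gaussian surface of radius r = 478 mm and length L (r > 213 mm).
The whole shell is enclosed: λ_enc = σ·2πR = (-3.71×10^-5)·2π·(0.213) = -4.965×10^-5 C/m.
Since E is radial and uniform over the curved surface, Φ = E·2πrL = Q_enc/ε₀ = λ_enc L/ε₀.
E = |λ_enc|/(2πε₀r) = (4.965e-5)/(2π·8.85×10^-12·0.478) = 1.87e6 N/C.

|E| ≈ 1.87×10^6 N/C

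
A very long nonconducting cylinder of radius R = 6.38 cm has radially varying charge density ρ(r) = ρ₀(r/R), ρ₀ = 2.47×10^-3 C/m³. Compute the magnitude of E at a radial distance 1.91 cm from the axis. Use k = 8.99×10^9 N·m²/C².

Coaxial Gaussian cylinder, radius r = 1.91 cm, length L (r < R).
λ_enc = ∫₀^r ρ(r')·2πr' dr' = (2πρ₀/R)·r^3/3 = 5.65×10^-7 C/m.
Gauss's law: E·2πrL = λ_enc L/ε₀.
E = 2k|λ_enc|/r = 2(8.99×10^9)(5.65e-7)/(0.0191) = 5.32×10^5 N/C.

|E| ≈ 5.32×10^5 N/C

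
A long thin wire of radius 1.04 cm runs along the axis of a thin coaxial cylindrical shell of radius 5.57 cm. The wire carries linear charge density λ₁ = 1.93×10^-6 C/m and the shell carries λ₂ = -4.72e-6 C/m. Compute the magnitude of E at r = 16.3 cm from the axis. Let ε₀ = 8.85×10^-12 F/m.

3.08e5 V/m

Choose a coaxial cylinder of radius r = 16.3 cm (arbitrary length L) as the Gaussian surface (r > 5.57 cm, enclosing both).
λ_enc = λ₁ + λ₂ = (1.93×10^-6) + (-4.72×10^-6) = -2.79e-6 C/m.
By Gauss's law (flux through the curved wall only), E·2πrL = λ_enc L/ε₀.
E = |λ_enc|/(2πε₀r) = (2.79e-6)/(2π·8.85×10^-12·0.163) = 3.08e5 N/C.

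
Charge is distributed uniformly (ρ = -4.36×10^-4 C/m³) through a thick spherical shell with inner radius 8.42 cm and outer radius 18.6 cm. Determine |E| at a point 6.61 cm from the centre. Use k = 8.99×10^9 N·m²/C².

E = 0

Symmetry ⇒ E = E(r) r̂. Gaussian sphere of radius r = 6.61 cm (r < 8.42 cm, inside the empty cavity).
No charge is enclosed, so by Gauss's law E·4πr² = 0 ⇒ E = 0.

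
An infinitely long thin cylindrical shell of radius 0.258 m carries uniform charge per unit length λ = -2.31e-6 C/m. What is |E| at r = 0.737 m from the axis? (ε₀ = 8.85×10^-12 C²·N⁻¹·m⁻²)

|E| ≈ 5.64×10^4 N/C

Choose a coaxial cylinder of radius r = 0.737 m (arbitrary length L) as the Gaussian surface (r > 0.258 m).
The full line charge is enclosed: λ_enc = -2.31×10^-6 C/m.
Gauss's law: E·2πrL = λ_enc L/ε₀.
E = |λ_enc|/(2πε₀r) = (2.31e-6)/(2π·8.85×10^-12·0.737) = 5.64×10^4 N/C.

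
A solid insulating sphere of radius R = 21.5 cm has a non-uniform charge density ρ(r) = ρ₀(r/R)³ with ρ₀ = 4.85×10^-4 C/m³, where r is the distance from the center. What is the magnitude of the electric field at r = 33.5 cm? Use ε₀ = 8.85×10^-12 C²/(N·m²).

E ≈ 8.09×10^5 V/m

Use a concentric Gaussian sphere at r = 33.5 cm (r > R, all charge enclosed).
Q_enc = 4π ∫₀^R ρ₀(r'/R)^3 r'² dr' = 4πρ₀R³/6 = 1.01×10^-5 C.
Since E is radial and uniform over the Gaussian sphere, Φ = E·4πr² = Q_enc/ε₀.
E = |Q_enc|/(4πε₀r²) = (1.01×10^-5)/(4π·8.85×10^-12·(0.335)²) = 8.09×10^5 N/C.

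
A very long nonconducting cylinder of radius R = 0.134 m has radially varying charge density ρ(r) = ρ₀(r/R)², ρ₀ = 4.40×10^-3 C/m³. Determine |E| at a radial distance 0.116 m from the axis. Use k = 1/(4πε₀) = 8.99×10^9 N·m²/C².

|E| ≈ 1.08×10^7 V/m

Take a coaxial cylindrical Gaussian surface of radius r = 0.116 m and length L (r < R).
Integrating ρ over the cross-section to radius r: λ_enc = (2πρ₀/R²) ∫₀^r r'^3 dr' = 2πρ₀ r^4/(4·R²) = 6.969e-5 C/m.
Gauss's law: E·2πrL = λ_enc L/ε₀.
E = 2k|λ_enc|/r = 2(8.99×10^9)(6.969×10^-5)/(0.116) = 1.08×10^7 N/C.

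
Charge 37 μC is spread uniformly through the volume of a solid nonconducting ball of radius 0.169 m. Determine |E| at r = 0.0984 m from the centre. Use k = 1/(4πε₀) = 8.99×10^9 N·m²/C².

Symmetry ⇒ E = E(r) r̂. Gaussian sphere of radius r = 0.0984 m (r < R).
Only the charge within r is enclosed: Q_enc = Q·(r/R)³ = (37 μC)·(0.0984 m/0.169 m)³ = 7.303e-6 C.
By Gauss's law, ∮E·dA = E·4πr² = Q_enc/ε₀.
E = k|Q_enc|/r² = (8.99×10^9)(7.303×10^-6)/(0.0984)² = 6.78×10^6 N/C.

6.78×10^6 N/C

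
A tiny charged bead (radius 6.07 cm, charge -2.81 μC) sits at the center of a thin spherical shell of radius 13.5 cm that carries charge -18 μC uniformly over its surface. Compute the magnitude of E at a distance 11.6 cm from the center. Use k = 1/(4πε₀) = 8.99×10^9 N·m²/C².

1.88×10^6 N/C

Take a concentric spherical Gaussian surface of radius r = 11.6 cm (between the bodies, 6.07 cm < r < 13.5 cm).
The shell at 13.5 cm lies outside the Gaussian surface, so Q_enc = -2.81 μC = -2.81×10^-6 C.
Applying ∮E·dA = Q_enc/ε₀ with Φ = E(4πr²):
E = k|Q_enc|/r² = (8.99×10^9)(2.81×10^-6)/(0.116)² = 1.88×10^6 N/C.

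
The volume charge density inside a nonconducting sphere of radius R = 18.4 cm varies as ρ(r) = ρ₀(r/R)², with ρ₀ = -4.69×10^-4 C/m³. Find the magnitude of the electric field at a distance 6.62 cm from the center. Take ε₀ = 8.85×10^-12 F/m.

Take a concentric spherical Gaussian surface of radius r = 6.62 cm (r < R).
Q_enc = ∫₀^r ρ(r')·4πr'² dr' = (4πρ₀/R²) ∫₀^r r'^4 dr' = 4πρ₀ r^5/(5·R²) = -4.427×10^-8 C.
Applying ∮E·dA = Q_enc/ε₀ with Φ = E(4πr²):
E = |Q_enc|/(4πε₀r²) = (4.427×10^-8)/(4π·8.85×10^-12·(0.0662)²) = 9.08×10^4 N/C.

9.08×10^4 V/m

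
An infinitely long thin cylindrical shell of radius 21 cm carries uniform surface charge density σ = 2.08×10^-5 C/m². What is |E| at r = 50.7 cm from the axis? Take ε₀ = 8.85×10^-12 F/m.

9.73×10^5 N/C

Take a coaxial cylindrical Gaussian surface of radius r = 50.7 cm and length L (r > 21 cm).
The whole shell is enclosed: λ_enc = σ·2πR = (2.08×10^-5)·2π·(0.21) = 2.744×10^-5 C/m.
Applying ∮E·dA = Q_enc/ε₀ with the end caps contributing no flux:
E = |λ_enc|/(2πε₀r) = (2.744×10^-5)/(2π·8.85×10^-12·0.507) = 9.73×10^5 N/C.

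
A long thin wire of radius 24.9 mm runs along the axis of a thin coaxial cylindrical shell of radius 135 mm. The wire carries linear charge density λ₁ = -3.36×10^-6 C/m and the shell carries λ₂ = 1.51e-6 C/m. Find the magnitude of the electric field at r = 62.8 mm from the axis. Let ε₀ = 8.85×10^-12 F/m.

Coaxial Gaussian cylinder, radius r = 62.8 mm, length L (between the conductors, 24.9 mm < r < 135 mm).
The shell at 135 mm lies outside the Gaussian surface, so λ_enc = λ₁ = -3.36×10^-6 C/m.
By Gauss's law (flux through the curved wall only), E·2πrL = λ_enc L/ε₀.
E = |λ_enc|/(2πε₀r) = (3.36e-6)/(2π·8.85×10^-12·0.0628) = 9.62×10^5 N/C.

|E| = 9.62e5 N/C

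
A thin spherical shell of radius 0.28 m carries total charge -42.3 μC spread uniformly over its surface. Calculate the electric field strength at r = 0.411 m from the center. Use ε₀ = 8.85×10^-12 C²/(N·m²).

Take a concentric spherical Gaussian surface of radius r = 0.411 m (r > 0.28 m).
The entire shell is enclosed: Q_enc = -4.23×10^-5 C.
Gauss's law: E·4πr² = Q_enc/ε₀.
E = |Q_enc|/(4πε₀r²) = (4.23×10^-5)/(4π·8.85×10^-12·(0.411)²) = 2.25×10^6 N/C.

E ≈ 2.25×10^6 N/C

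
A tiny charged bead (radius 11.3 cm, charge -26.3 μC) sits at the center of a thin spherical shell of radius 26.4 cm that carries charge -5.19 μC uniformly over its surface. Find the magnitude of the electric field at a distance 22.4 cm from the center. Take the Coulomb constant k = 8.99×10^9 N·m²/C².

|E| = 4.71×10^6 N/C

Symmetry ⇒ E = E(r) r̂. Gaussian sphere of radius r = 22.4 cm (between the bodies, 11.3 cm < r < 26.4 cm).
The shell at 26.4 cm lies outside the Gaussian surface, so Q_enc = -26.3 μC = -2.63×10^-5 C.
Since E is radial and uniform over the Gaussian sphere, Φ = E·4πr² = Q_enc/ε₀.
E = k|Q_enc|/r² = (8.99×10^9)(2.63×10^-5)/(0.224)² = 4.71×10^6 N/C.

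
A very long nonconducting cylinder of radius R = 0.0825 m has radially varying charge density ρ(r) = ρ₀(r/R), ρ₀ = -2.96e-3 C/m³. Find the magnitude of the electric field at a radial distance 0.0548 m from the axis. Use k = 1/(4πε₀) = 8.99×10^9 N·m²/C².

4.06×10^6 V/m

By cylindrical symmetry E is radial; use a coaxial Gaussian cylinder of radius 0.0548 m and length L (r < R).
λ_enc = ∫₀^r ρ(r')·2πr' dr' = (2πρ₀/R)·r^3/3 = -1.237×10^-5 C/m.
Gauss's law: E·2πrL = λ_enc L/ε₀.
E = 2k|λ_enc|/r = 2(8.99×10^9)(1.237e-5)/(0.0548) = 4.06×10^6 N/C.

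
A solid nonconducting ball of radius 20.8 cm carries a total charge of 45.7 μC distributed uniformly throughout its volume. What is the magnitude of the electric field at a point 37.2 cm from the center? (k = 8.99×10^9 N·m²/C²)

E ≈ 2.97×10^6 N/C

Symmetry ⇒ E = E(r) r̂. Gaussian sphere of radius r = 37.2 cm (r > R, so the entire charge is enclosed).
Q_enc = 45.7 μC = 4.57×10^-5 C.
Gauss's law: E·4πr² = Q_enc/ε₀.
E = k|Q_enc|/r² = (8.99×10^9)(4.57×10^-5)/(0.372)² = 2.97×10^6 N/C.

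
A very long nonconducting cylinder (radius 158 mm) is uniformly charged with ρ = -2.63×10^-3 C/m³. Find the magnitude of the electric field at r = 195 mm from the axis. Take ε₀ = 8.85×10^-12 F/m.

|E| = 1.90×10^7 N/C

Choose a coaxial cylinder of radius r = 195 mm (arbitrary length L) as the Gaussian surface (r > 158 mm, full cross-section enclosed).
λ_enc = ρ·πR² = (-2.63×10^-3)π(0.158)² = -2.063×10^-4 C/m.
Since E is radial and uniform over the curved surface, Φ = E·2πrL = Q_enc/ε₀ = λ_enc L/ε₀.
E = |λ_enc|/(2πε₀r) = (2.063×10^-4)/(2π·8.85×10^-12·0.195) = 1.90e7 N/C.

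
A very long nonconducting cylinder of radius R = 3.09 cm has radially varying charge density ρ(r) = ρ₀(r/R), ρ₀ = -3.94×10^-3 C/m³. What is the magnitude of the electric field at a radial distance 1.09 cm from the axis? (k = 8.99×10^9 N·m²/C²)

|E| = 5.70×10^5 N/C

Take a coaxial cylindrical Gaussian surface of radius r = 1.09 cm and length L (r < R).
Integrating ρ over the cross-section to radius r: λ_enc = (2πρ₀/R) ∫₀^r r'^2 dr' = 2πρ₀ r^3/(3·R) = -3.458e-7 C/m.
Applying ∮E·dA = Q_enc/ε₀ with the end caps contributing no flux:
E = 2k|λ_enc|/r = 2(8.99×10^9)(3.458×10^-7)/(0.0109) = 5.70×10^5 N/C.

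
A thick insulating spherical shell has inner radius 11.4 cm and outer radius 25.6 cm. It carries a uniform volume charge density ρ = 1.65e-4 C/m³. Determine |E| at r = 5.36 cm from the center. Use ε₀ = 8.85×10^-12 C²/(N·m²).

E = 0

By spherical symmetry E is radial; choose a Gaussian sphere of radius r = 5.36 cm (r < 11.4 cm, inside the empty cavity).
Q_enc = 0 (all charge lies at larger r); Gauss's law gives E = 0.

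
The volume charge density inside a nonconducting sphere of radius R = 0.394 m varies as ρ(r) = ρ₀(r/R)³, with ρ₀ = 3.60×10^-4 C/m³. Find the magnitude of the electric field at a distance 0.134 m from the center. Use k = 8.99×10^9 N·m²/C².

Symmetry ⇒ E = E(r) r̂. Gaussian sphere of radius r = 0.134 m (r < R).
Integrate the density: Q_enc = 4π ∫₀^r ρ₀(r'/R)^3 r'² dr' = 4πρ₀ r^6/(6·R³) = 7.137×10^-8 C.
Applying ∮E·dA = Q_enc/ε₀ with Φ = E(4πr²):
E = k|Q_enc|/r² = (8.99×10^9)(7.137×10^-8)/(0.134)² = 3.57×10^4 N/C.

|E| = 3.57×10^4 N/C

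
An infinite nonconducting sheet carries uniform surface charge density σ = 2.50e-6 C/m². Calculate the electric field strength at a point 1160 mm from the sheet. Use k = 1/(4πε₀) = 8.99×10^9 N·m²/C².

1.41e5 N/C

The symmetry is planar: E is normal to the sheet and the same magnitude on both sides. Take a pillbox straddling the sheet with end-cap area A.
Only the two end caps contribute flux: Φ = 2EA. With Q_enc = σA, Gauss's law gives E = |σ|/(2ε₀).
E = 2πk|σ| = 2π(8.99×10^9)(2.50e-6) = 1.41×10^5 N/C.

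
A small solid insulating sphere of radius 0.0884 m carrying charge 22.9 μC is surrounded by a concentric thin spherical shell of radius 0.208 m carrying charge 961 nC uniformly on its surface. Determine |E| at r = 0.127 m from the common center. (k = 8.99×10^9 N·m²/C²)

Symmetry ⇒ E = E(r) r̂. Gaussian sphere of radius r = 0.127 m (between the bodies, 0.0884 m < r < 0.208 m).
Only the inner charge is enclosed; the outer shell contributes nothing inside itself. Q_enc = 22.9 μC = 2.29×10^-5 C.
Since E is radial and uniform over the Gaussian sphere, Φ = E·4πr² = Q_enc/ε₀.
E = k|Q_enc|/r² = (8.99×10^9)(2.29×10^-5)/(0.127)² = 1.28×10^7 N/C.

E = 1.28×10^7 V/m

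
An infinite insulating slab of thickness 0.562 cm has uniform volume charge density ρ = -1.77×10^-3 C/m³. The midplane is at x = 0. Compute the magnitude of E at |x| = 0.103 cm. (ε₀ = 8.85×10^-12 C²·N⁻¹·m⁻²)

|E| = 2.06×10^5 V/m

By symmetry E is perpendicular to the slab. A Gaussian pillbox from −0.103 cm to +0.103 cm (face area A) lies entirely within the slab.
Q_enc = ρ·(2x)·A and flux = 2EA, so 2EA = 2ρxA/ε₀ ⇒ E = |ρ|x/ε₀.
E = (1.77×10^-3)(0.00103)/(8.85×10^-12) = 2.06×10^5 N/C.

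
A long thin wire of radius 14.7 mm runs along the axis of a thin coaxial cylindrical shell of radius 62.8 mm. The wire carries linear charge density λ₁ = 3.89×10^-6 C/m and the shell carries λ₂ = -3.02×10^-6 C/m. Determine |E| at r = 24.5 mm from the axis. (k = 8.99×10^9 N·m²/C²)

E ≈ 2.85×10^6 V/m

By cylindrical symmetry E is radial; use a coaxial Gaussian cylinder of radius 24.5 mm and length L (between the conductors, 14.7 mm < r < 62.8 mm).
The shell at 62.8 mm lies outside the Gaussian surface, so λ_enc = λ₁ = 3.89×10^-6 C/m.
Applying ∮E·dA = Q_enc/ε₀ with the end caps contributing no flux:
E = 2k|λ_enc|/r = 2(8.99×10^9)(3.89×10^-6)/(0.0245) = 2.85e6 N/C.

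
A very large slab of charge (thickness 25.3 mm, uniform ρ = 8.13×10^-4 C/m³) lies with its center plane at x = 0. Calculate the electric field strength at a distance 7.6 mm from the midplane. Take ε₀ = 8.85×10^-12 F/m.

6.98e5 N/C

By symmetry E is perpendicular to the slab. A Gaussian pillbox from −7.6 mm to +7.6 mm (face area A) lies entirely within the slab.
Q_enc = ρ·(2x)·A and flux = 2EA, so 2EA = 2ρxA/ε₀ ⇒ E = |ρ|x/ε₀.
E = (8.13×10^-4)(0.0076)/(8.85×10^-12) = 6.98×10^5 N/C.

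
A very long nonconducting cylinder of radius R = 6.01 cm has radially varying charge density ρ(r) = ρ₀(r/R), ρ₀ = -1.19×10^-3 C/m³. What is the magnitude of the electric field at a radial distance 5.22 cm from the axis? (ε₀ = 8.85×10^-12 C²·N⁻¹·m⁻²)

Coaxial Gaussian cylinder, radius r = 5.22 cm, length L (r < R).
Integrating ρ over the cross-section to radius r: λ_enc = (2πρ₀/R) ∫₀^r r'^2 dr' = 2πρ₀ r^3/(3·R) = -5.899e-6 C/m.
Applying ∮E·dA = Q_enc/ε₀ with the end caps contributing no flux:
E = |λ_enc|/(2πε₀r) = (5.899e-6)/(2π·8.85×10^-12·0.0522) = 2.03×10^6 N/C.

E = 2.03e6 N/C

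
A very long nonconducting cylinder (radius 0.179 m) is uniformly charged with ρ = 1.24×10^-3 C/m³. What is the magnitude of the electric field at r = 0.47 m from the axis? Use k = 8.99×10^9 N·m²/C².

|E| ≈ 4.77×10^6 N/C

Take a coaxial cylindrical Gaussian surface of radius r = 0.47 m and length L (r > 0.179 m, full cross-section enclosed).
λ_enc = ρ·πR² = (1.24×10^-3)π(0.179)² = 1.248×10^-4 C/m.
Applying ∮E·dA = Q_enc/ε₀ with the end caps contributing no flux:
E = 2k|λ_enc|/r = 2(8.99×10^9)(1.248e-4)/(0.47) = 4.77×10^6 N/C.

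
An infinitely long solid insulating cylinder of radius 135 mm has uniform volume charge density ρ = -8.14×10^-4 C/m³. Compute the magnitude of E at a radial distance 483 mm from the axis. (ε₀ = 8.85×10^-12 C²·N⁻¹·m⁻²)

|E| ≈ 1.74e6 N/C

Coaxial Gaussian cylinder, radius r = 483 mm, length L (r > 135 mm, full cross-section enclosed).
λ_enc = ρ·πR² = (-8.14×10^-4)π(0.135)² = -4.661e-5 C/m.
Since E is radial and uniform over the curved surface, Φ = E·2πrL = Q_enc/ε₀ = λ_enc L/ε₀.
E = |λ_enc|/(2πε₀r) = (4.661×10^-5)/(2π·8.85×10^-12·0.483) = 1.74×10^6 N/C.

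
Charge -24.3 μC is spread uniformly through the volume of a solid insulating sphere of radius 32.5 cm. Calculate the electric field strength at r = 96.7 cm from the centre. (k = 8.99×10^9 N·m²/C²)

By spherical symmetry E is radial; choose a Gaussian sphere of radius r = 96.7 cm (r > R, so the entire charge is enclosed).
Q_enc = -24.3 μC = -2.43×10^-5 C.
Applying ∮E·dA = Q_enc/ε₀ with Φ = E(4πr²):
E = k|Q_enc|/r² = (8.99×10^9)(2.43e-5)/(0.967)² = 2.34×10^5 N/C.

|E| = 2.34×10^5 N/C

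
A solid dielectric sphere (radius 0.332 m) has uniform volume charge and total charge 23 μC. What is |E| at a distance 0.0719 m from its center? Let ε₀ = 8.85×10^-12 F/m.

Use a concentric Gaussian sphere at r = 0.0719 m (r < R).
Only the charge within r is enclosed: Q_enc = Q·(r/R)³ = (23 μC)·(0.0719 m/0.332 m)³ = 2.336e-7 C.
By Gauss's law, ∮E·dA = E·4πr² = Q_enc/ε₀.
E = |Q_enc|/(4πε₀r²) = (2.336e-7)/(4π·8.85×10^-12·(0.0719)²) = 4.06×10^5 N/C.

E = 4.06×10^5 N/C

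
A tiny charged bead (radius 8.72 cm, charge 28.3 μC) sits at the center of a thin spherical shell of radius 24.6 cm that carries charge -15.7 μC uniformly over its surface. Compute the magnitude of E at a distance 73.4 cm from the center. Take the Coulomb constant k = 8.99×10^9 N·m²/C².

|E| ≈ 2.10×10^5 N/C

Take a concentric spherical Gaussian surface of radius r = 73.4 cm (r > 24.6 cm, enclosing both).
Q_enc = (28.3 μC) + (-15.7 μC) = 1.26×10^-5 C.
By Gauss's law, ∮E·dA = E·4πr² = Q_enc/ε₀.
E = k|Q_enc|/r² = (8.99×10^9)(1.26×10^-5)/(0.734)² = 2.10e5 N/C.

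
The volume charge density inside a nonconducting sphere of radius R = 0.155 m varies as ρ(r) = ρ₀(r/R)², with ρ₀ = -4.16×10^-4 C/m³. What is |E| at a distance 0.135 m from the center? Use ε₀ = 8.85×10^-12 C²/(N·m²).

By spherical symmetry E is radial; choose a Gaussian sphere of radius r = 0.135 m (r < R).
Integrate the density: Q_enc = 4π ∫₀^r ρ₀(r'/R)^2 r'² dr' = 4πρ₀ r^5/(5·R²) = -1.951×10^-6 C.
Since E is radial and uniform over the Gaussian sphere, Φ = E·4πr² = Q_enc/ε₀.
E = |Q_enc|/(4πε₀r²) = (1.951×10^-6)/(4π·8.85×10^-12·(0.135)²) = 9.63×10^5 N/C.

9.63×10^5 N/C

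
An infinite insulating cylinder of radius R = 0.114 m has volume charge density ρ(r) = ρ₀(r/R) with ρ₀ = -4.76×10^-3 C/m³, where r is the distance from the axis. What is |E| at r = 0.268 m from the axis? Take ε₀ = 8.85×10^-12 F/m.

E = 8.69×10^6 V/m

Take a coaxial cylindrical Gaussian surface of radius r = 0.268 m and length L (r > R, full charge per length enclosed).
λ_enc = 2π ∫₀^R ρ₀(r'/R)^1 r' dr' = 2πρ₀R²/3 = -1.296e-4 C/m.
Since E is radial and uniform over the curved surface, Φ = E·2πrL = Q_enc/ε₀ = λ_enc L/ε₀.
E = |λ_enc|/(2πε₀r) = (1.296×10^-4)/(2π·8.85×10^-12·0.268) = 8.69×10^6 N/C.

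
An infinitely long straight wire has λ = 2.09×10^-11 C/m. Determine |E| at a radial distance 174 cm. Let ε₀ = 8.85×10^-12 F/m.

|E| ≈ 0.216 N/C

Choose a coaxial cylinder of radius r = 174 cm (arbitrary length L) as the Gaussian surface.
Q_enc = λL, so λ_enc = 2.09e-11 C/m.
By Gauss's law (flux through the curved wall only), E·2πrL = λ_enc L/ε₀.
E = |λ_enc|/(2πε₀r) = (2.09×10^-11)/(2π·8.85×10^-12·1.74) = 0.216 N/C.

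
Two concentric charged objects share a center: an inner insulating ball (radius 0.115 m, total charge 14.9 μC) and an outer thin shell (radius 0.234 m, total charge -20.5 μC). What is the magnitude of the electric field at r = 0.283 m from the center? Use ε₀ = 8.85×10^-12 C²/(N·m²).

By spherical symmetry E is radial; choose a Gaussian sphere of radius r = 0.283 m (r > 0.234 m, enclosing both).
Q_enc = (14.9 μC) + (-20.5 μC) = -5.60×10^-6 C.
Since E is radial and uniform over the Gaussian sphere, Φ = E·4πr² = Q_enc/ε₀.
E = |Q_enc|/(4πε₀r²) = (5.60e-6)/(4π·8.85×10^-12·(0.283)²) = 6.29e5 N/C.

|E| ≈ 6.29e5 N/C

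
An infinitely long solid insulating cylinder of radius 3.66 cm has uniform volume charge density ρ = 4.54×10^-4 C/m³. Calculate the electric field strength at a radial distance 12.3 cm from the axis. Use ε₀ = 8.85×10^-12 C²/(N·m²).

Choose a coaxial cylinder of radius r = 12.3 cm (arbitrary length L) as the Gaussian surface (r > 3.66 cm, full cross-section enclosed).
λ_enc = ρ·πR² = (4.54e-4)π(0.0366)² = 1.911×10^-6 C/m.
Applying ∮E·dA = Q_enc/ε₀ with the end caps contributing no flux:
E = |λ_enc|/(2πε₀r) = (1.911e-6)/(2π·8.85×10^-12·0.123) = 2.79e5 N/C.

|E| ≈ 2.79×10^5 V/m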